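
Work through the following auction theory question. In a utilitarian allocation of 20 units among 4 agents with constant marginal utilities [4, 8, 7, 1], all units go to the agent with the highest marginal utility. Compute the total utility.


Step 1: The marginal utilities are [4, 8, 7, 1]
Step 2: The highest marginal utility is 8
Step 3: All 20 units go to that agent
Step 4: Total utility = 8 * 20 = 160

160


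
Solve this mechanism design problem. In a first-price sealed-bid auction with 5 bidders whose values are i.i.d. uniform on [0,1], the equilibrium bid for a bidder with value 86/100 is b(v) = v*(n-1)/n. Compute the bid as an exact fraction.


Step 1: The symmetric BNE bidding function is b(v) = v * (n-1) / n
Step 2: Substitute v = 43/50 and n = 5
Step 3: b = 43/50 * 4/5
Step 4: b = 86/125

86/125


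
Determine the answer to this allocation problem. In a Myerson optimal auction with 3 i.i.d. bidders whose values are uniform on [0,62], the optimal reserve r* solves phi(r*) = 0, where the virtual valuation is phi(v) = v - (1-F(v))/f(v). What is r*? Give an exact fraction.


Step 1: For U[0,62], F(v) = v/62 and f(v) = 1/62
Step 2: phi(v) = v - (1 - v/62)/(1/62) = v - (62 - v) = 2v - 62
Step 3: Set phi(r*) = 0: 2r* - 62 = 0
Step 4: r* = 62/2 = 31 (the number of bidders n = 3 does not enter)

31


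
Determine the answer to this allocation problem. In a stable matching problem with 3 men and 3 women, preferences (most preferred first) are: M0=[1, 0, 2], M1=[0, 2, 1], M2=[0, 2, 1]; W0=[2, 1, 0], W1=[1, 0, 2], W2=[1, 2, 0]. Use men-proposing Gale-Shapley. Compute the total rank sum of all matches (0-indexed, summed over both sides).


Step 1: Run Gale-Shapley (men propose, women hold best offer):
  M0 proposes to W1; she accepts
  M1 proposes to W0; she accepts
  M2 proposes to W0; she switches from M1
  M1 proposes to W2; she accepts
Step 2: Final matching: W0-M2, W1-M0, W2-M1
Step 3: 0-indexed ranks (man's rank of his match, then woman's): 0 + 0 + 0 + 1 + 1 + 0
Step 4: Total rank sum = 2

2


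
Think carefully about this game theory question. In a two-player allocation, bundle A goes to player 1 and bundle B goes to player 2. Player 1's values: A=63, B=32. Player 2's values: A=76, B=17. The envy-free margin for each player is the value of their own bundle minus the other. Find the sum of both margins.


Step 1: Player 1's margin = v1(A) - v1(B) = 63 - 32 = 31
Step 2: Player 2's margin = v2(B) - v2(A) = 17 - 76 = -59
Step 3: Total margin = 31 + -59 = -28

-28


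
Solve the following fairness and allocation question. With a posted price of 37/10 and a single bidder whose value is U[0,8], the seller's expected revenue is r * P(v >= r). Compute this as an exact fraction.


Step 1: Posted price r = 37/10, value support [0,8]
Step 2: P(v >= r) = (8 - 37/10)/8 = 43/80
Step 3: Expected revenue = r * P(v >= r) = 37/10 * 43/80
Step 4: Revenue = 1591/800

1591/800


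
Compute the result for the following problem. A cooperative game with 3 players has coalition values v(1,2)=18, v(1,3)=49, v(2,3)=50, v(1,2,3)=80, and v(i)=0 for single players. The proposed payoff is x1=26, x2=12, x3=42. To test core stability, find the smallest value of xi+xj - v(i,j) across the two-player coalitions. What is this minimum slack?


Step 1: Slack for coalition (1,2): x1+x2 - v12 = 38 - 18 = 20
Step 2: Slack for coalition (1,3): x1+x3 - v13 = 68 - 49 = 19
Step 3: Slack for coalition (2,3): x2+x3 - v23 = 54 - 50 = 4
Step 4: Minimum slack = min(20, 19, 4) = 4, attained by (2,3); no pair can gain by deviating, so the allocation is in the core

4


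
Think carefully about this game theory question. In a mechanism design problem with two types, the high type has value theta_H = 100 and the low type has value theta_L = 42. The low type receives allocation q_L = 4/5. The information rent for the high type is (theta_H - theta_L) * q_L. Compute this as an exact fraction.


Step 1: theta_H - theta_L = 100 - 42 = 58
Step 2: Information rent = (theta_H - theta_L) * q_L
Step 3: = 58 * 4/5
Step 4: = 232/5

232/5


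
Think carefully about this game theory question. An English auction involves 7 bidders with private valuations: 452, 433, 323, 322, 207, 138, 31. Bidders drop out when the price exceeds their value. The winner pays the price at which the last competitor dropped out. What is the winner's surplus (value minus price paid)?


Step 1: Identify the highest value: 452
Step 2: Identify the second-highest value: 433
Step 3: The final price = second-highest value = 433
Step 4: Surplus = 452 - 433 = 19

19


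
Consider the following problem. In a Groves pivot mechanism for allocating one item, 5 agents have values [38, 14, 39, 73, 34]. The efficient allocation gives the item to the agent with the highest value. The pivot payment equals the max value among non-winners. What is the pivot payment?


Step 1: The efficient winner is agent 3 with value 73
Step 2: Other agents' values: [38, 14, 39, 34]
Step 3: Pivot payment = max(others) = 39
Step 4: The winner pays 39

39


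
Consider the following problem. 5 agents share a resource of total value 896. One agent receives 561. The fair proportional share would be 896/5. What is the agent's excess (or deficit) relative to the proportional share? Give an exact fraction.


Step 1: Proportional share = 896/5
Step 2: Agent's actual allocation = 561
Step 3: Excess = 561 - 896/5 = 1909/5

1909/5


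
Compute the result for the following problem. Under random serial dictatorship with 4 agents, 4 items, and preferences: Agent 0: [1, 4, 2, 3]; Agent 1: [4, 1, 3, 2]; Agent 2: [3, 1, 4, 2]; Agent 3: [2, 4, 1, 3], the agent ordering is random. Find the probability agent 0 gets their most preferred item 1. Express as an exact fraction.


Step 1: Agent 0 wants item 1
Step 2: There are 24 possible orderings of agents
Step 3: In 24 orderings, agent 0 gets item 1
Step 4: Probability = 24/24 = 1

1


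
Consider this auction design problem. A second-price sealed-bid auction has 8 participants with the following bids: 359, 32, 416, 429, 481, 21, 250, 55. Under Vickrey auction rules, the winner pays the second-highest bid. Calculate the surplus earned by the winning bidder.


Step 1: Sort bids in descending order: 481, 429, 416, 359, 250, 55, 32, 21
Step 2: The winning bid is the highest: 481
Step 3: The payment equals the second-highest bid: 429
Step 4: Surplus = winner's bid - payment = 481 - 429 = 52

52


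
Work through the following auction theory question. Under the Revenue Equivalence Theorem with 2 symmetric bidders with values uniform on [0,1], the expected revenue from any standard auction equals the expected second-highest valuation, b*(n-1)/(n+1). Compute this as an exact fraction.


Step 1: By Revenue Equivalence, expected revenue = b*(n-1)/(n+1)
Step 2: Substituting n = 2, b = 1
Step 3: Revenue = 1*(2-1)/(2+1) = 1*1/3
Step 4: Revenue = 1/3

1/3


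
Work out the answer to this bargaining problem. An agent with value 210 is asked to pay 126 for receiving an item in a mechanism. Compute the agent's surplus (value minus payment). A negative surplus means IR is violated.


Step 1: Surplus = value - payment = 210 - 126 = 84
Step 2: IR is satisfied (surplus >= 0)

84


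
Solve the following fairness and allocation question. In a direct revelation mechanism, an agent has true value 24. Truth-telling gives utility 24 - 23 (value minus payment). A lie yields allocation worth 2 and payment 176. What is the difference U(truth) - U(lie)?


Step 1: U(truth) = value - payment = 24 - 23 = 1
Step 2: U(lie) = allocation - payment = 2 - 176 = -174
Step 3: IC gap = 1 - (-174) = 175

175


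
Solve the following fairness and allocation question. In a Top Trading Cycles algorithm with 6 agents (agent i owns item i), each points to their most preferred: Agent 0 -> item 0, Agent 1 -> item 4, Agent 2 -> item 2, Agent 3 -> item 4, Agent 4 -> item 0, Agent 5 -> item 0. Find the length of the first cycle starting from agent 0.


Step 1: Trace the pointer graph from agent 0: 0 -> 0
Step 2: A cycle is detected when we revisit agent 0
Step 3: The cycle is: 0 -> 0
Step 4: Cycle length = 1

1


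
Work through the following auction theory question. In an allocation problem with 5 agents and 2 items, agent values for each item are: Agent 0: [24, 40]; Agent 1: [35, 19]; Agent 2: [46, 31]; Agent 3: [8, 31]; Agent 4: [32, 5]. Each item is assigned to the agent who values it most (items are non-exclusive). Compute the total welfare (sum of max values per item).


Step 1: For each item, find the maximum value among all agents.
Step 2: Item 0 -> Agent 2 (value 46)
Step 3: Item 1 -> Agent 0 (value 40)
Step 4: Total welfare = 46 + 40 = 86

86


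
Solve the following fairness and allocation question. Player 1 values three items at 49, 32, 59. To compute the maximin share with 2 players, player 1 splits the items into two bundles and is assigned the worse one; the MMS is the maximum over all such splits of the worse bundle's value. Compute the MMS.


Step 1: Item values = 49, 32, 59
Step 2: Enumerate all 2-bundle partitions and take the smaller bundle:
  Partition 1: {49} vs {32,59} -> bundles 49, 91; min = 49
  Partition 2: {32} vs {49,59} -> bundles 32, 108; min = 32
  Partition 3: {59} vs {49,32} -> bundles 59, 81; min = 59
Step 3: MMS = max(49, 32, 59) = 59

59


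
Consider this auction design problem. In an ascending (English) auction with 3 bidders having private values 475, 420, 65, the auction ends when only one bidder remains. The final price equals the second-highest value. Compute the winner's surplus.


Step 1: Identify the highest value: 475
Step 2: Identify the second-highest value: 420
Step 3: The final price = second-highest value = 420
Step 4: Surplus = 475 - 420 = 55

55


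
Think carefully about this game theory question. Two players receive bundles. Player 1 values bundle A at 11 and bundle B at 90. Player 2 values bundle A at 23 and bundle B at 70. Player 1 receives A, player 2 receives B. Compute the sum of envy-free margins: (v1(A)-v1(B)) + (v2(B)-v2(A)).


Step 1: Player 1's margin = v1(A) - v1(B) = 11 - 90 = -79
Step 2: Player 2's margin = v2(B) - v2(A) = 70 - 23 = 47
Step 3: Total margin = -79 + 47 = -32

-32


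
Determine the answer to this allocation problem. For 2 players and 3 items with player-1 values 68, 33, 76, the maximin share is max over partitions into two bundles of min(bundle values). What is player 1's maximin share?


Step 1: Item values = 68, 33, 76
Step 2: Enumerate all 2-bundle partitions and take the smaller bundle:
  Partition 1: {68} vs {33,76} -> bundles 68, 109; min = 68
  Partition 2: {33} vs {68,76} -> bundles 33, 144; min = 33
  Partition 3: {76} vs {68,33} -> bundles 76, 101; min = 76
Step 3: MMS = max(68, 33, 76) = 76

76


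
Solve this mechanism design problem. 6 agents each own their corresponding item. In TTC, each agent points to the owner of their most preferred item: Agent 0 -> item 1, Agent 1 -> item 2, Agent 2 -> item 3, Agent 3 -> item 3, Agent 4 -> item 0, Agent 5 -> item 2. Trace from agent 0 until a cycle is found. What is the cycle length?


Step 1: Trace the pointer graph from agent 0: 0 -> 1 -> 2 -> 3 -> 3
Step 2: A cycle is detected when we revisit agent 3
Step 3: The cycle is: 3 -> 3
Step 4: Cycle length = 1

1


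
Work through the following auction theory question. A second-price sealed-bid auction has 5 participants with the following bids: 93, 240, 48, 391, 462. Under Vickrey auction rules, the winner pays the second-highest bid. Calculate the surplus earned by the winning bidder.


Step 1: Sort bids in descending order: 462, 391, 240, 93, 48
Step 2: The winning bid is the highest: 462
Step 3: The payment equals the second-highest bid: 391
Step 4: Surplus = winner's bid - payment = 462 - 391 = 71

71


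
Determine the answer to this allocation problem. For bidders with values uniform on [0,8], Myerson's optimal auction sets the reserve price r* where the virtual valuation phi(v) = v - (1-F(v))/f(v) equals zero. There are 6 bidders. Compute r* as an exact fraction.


Step 1: For U[0,8], F(v) = v/8 and f(v) = 1/8
Step 2: phi(v) = v - (1 - v/8)/(1/8) = v - (8 - v) = 2v - 8
Step 3: Set phi(r*) = 0: 2r* - 8 = 0
Step 4: r* = 8/2 = 4 (the number of bidders n = 6 does not enter)

4


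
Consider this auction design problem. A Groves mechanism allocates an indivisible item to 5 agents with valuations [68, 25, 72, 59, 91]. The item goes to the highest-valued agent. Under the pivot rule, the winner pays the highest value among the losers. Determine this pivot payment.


Step 1: The efficient winner is agent 4 with value 91
Step 2: Other agents' values: [68, 25, 72, 59]
Step 3: Pivot payment = max(others) = 72
Step 4: The winner pays 72

72


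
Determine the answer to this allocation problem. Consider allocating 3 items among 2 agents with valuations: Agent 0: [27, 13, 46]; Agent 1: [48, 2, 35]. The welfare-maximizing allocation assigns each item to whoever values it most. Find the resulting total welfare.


Step 1: For each item, find the maximum value among all agents.
Step 2: Item 0 -> Agent 1 (value 48)
Step 3: Item 1 -> Agent 0 (value 13)
Step 4: Item 2 -> Agent 0 (value 46)
Step 5: Total welfare = 48 + 13 + 46 = 107

107


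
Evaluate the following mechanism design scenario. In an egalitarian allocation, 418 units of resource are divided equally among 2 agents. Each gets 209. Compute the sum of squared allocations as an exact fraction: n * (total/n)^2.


Step 1: Each agent's share = 418/2 = 209
Step 2: Square of each share = (209)^2 = 43681
Step 3: Sum of squares = 2 * 43681 = 87362

87362


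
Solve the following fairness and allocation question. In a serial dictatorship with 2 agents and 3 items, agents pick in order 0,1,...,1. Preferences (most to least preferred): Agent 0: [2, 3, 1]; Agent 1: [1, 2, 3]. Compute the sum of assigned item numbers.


Step 1: Agent 0 picks item 2
Step 2: Agent 1 picks item 1
Step 3: Sum = 2 + 1 = 3

3


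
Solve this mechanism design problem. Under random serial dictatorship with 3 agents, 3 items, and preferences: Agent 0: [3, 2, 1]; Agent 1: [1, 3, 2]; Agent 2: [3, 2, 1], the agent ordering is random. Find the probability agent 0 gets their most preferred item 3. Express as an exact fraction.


Step 1: Agent 0 wants item 3
Step 2: There are 6 possible orderings of agents
Step 3: In 3 orderings, agent 0 gets item 3
Step 4: Probability = 3/6 = 1/2

1/2


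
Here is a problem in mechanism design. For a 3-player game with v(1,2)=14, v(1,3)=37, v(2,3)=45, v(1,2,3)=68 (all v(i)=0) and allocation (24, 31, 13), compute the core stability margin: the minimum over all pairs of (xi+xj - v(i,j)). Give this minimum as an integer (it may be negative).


Step 1: Slack for coalition (1,2): x1+x2 - v12 = 55 - 14 = 41
Step 2: Slack for coalition (1,3): x1+x3 - v13 = 37 - 37 = 0
Step 3: Slack for coalition (2,3): x2+x3 - v23 = 44 - 45 = -1
Step 4: Minimum slack = min(41, 0, -1) = -1, attained by (2,3); coalition (2,3) can block (slack < 0), so the allocation is not in the core

-1


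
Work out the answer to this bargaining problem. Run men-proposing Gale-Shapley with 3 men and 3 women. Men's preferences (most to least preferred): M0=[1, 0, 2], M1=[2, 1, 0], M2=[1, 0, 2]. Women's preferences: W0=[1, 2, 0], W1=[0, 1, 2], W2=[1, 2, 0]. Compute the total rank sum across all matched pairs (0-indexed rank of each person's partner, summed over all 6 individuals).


Step 1: Run Gale-Shapley (men propose, women hold best offer):
  M0 proposes to W1; she accepts
  M1 proposes to W2; she accepts
  M2 proposes to W1; rejected
  M2 proposes to W0; she accepts
Step 2: Final matching: W0-M2, W1-M0, W2-M1
Step 3: 0-indexed ranks (man's rank of his match, then woman's): 1 + 1 + 0 + 0 + 0 + 0
Step 4: Total rank sum = 2

2


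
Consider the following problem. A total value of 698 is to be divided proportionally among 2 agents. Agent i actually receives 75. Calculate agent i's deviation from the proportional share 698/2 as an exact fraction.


Step 1: Proportional share = 698/2 = 349
Step 2: Agent's actual allocation = 75
Step 3: Excess = 75 - 349 = -274

-274


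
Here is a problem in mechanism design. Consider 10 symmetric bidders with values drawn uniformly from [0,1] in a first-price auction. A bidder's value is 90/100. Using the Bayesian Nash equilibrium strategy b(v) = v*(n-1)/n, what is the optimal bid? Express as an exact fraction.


Step 1: The symmetric BNE bidding function is b(v) = v * (n-1) / n
Step 2: Substitute v = 9/10 and n = 10
Step 3: b = 9/10 * 9/10
Step 4: b = 81/100

81/100


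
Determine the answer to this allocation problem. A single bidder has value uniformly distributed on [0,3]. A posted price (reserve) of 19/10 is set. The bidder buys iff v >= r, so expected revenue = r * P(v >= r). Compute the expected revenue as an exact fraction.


Step 1: Posted price r = 19/10, value support [0,3]
Step 2: P(v >= r) = (3 - 19/10)/3 = 11/30
Step 3: Expected revenue = r * P(v >= r) = 19/10 * 11/30
Step 4: Revenue = 209/300

209/300


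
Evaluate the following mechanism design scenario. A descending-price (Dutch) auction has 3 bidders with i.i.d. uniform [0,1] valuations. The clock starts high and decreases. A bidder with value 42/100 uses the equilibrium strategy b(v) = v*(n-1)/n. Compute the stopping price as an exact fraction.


Step 1: Dutch auctions are strategically equivalent to first-price auctions
Step 2: The equilibrium bid is b(v) = v*(n-1)/n
Step 3: b = 21/50 * 2/3
Step 4: b = 7/25

7/25


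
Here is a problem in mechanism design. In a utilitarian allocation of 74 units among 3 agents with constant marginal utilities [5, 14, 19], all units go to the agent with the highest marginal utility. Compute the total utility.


Step 1: The marginal utilities are [5, 14, 19]
Step 2: The highest marginal utility is 19
Step 3: All 74 units go to that agent
Step 4: Total utility = 19 * 74 = 1406

1406


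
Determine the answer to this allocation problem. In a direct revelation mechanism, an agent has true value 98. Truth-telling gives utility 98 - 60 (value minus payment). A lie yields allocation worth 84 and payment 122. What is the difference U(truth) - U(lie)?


Step 1: U(truth) = value - payment = 98 - 60 = 38
Step 2: U(lie) = allocation - payment = 84 - 122 = -38
Step 3: IC gap = 38 - (-38) = 76

76


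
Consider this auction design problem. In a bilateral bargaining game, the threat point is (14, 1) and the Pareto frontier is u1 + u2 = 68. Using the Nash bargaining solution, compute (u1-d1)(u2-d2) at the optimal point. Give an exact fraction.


Step 1: The Nash solution splits surplus symmetrically above the disagreement point
Step 2: u1 = (total + d1 - d2)/2 = (68 + 14 - 1)/2 = 81/2
Step 3: u2 = (total - d1 + d2)/2 = (68 - 14 + 1)/2 = 55/2
Step 4: Nash product = (81/2 - 14) * (55/2 - 1)
Step 5: = 53/2 * 53/2 = 2809/4

2809/4


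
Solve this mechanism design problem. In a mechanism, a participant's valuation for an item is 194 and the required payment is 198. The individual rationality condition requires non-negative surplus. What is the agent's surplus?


Step 1: Surplus = value - payment = 194 - 198 = -4
Step 2: IR is violated (surplus < 0)

-4


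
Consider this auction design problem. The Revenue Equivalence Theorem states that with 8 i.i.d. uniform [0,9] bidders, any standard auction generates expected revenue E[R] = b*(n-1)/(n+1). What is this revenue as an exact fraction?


Step 1: By Revenue Equivalence, expected revenue = b*(n-1)/(n+1)
Step 2: Substituting n = 8, b = 9
Step 3: Revenue = 9*(8-1)/(8+1) = 9*7/9
Step 4: Revenue = 63/9 = 7

7


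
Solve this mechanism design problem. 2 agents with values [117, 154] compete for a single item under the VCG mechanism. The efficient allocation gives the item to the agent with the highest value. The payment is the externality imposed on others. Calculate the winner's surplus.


Step 1: The winner is the agent with the highest value: agent 1 with value 154
Step 2: Values of other agents: [117]
Step 3: VCG payment = max of others' values = 117
Step 4: Surplus = 154 - 117 = 37

37


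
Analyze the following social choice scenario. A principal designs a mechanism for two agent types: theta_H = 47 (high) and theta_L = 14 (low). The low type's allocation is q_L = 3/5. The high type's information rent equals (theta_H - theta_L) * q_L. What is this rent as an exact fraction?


Step 1: theta_H - theta_L = 47 - 14 = 33
Step 2: Information rent = (theta_H - theta_L) * q_L
Step 3: = 33 * 3/5
Step 4: = 99/5

99/5


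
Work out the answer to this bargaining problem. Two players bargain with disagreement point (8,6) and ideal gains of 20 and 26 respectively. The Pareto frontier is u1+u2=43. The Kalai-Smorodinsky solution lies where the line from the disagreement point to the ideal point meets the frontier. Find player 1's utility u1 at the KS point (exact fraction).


Step 1: At the KS point, (u1-d1)/r1 = (u2-d2)/r2 = t and u1+u2 = 43
Step 2: u1 = d1 + r1*t and u2 = d2 + r2*t, so (d1 + r1*t) + (d2 + r2*t) = 43
Step 3: t = (43 - 8 - 6)/(20 + 26) = 29/46
Step 4: u1 = d1 + r1*t = 8 + 20 * 29/46 = 474/23
Step 5: (Check: u2 = d2 + r2*t = 515/23; u1+u2 = 474/23 + 515/23 = 43, on the frontier.)

474/23


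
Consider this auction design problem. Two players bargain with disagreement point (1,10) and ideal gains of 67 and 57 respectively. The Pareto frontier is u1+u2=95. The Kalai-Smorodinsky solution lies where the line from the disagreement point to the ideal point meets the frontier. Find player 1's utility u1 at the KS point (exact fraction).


Step 1: At the KS point, (u1-d1)/r1 = (u2-d2)/r2 = t and u1+u2 = 95
Step 2: u1 = d1 + r1*t and u2 = d2 + r2*t, so (d1 + r1*t) + (d2 + r2*t) = 95
Step 3: t = (95 - 1 - 10)/(67 + 57) = 84/124 = 21/31
Step 4: u1 = d1 + r1*t = 1 + 67 * 21/31 = 1438/31
Step 5: (Check: u2 = d2 + r2*t = 1507/31; u1+u2 = 1438/31 + 1507/31 = 95, on the frontier.)

1438/31


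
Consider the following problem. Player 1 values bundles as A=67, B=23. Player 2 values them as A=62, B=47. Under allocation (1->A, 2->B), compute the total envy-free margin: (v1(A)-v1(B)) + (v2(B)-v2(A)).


Step 1: Player 1's margin = v1(A) - v1(B) = 67 - 23 = 44
Step 2: Player 2's margin = v2(B) - v2(A) = 47 - 62 = -15
Step 3: Total margin = 44 + -15 = 29

29


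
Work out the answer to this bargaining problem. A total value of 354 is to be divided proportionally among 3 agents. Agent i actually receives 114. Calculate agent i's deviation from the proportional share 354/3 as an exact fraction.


Step 1: Proportional share = 354/3 = 118
Step 2: Agent's actual allocation = 114
Step 3: Excess = 114 - 118 = -4

-4


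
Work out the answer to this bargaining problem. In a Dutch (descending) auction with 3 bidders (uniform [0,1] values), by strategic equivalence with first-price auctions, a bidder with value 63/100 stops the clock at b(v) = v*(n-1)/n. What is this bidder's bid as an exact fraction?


Step 1: Dutch auctions are strategically equivalent to first-price auctions
Step 2: The equilibrium bid is b(v) = v*(n-1)/n
Step 3: b = 63/100 * 2/3
Step 4: b = 21/50

21/50


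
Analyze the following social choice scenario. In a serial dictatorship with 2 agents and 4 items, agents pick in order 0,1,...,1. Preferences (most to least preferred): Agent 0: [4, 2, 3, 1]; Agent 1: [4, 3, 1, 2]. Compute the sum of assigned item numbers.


Step 1: Agent 0 picks item 4
Step 2: Agent 1 picks item 3
Step 3: Sum = 4 + 3 = 7

7


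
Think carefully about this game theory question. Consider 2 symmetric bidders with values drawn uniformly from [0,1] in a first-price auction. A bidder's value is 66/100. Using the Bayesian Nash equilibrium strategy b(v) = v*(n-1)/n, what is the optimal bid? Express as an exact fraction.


Step 1: The symmetric BNE bidding function is b(v) = v * (n-1) / n
Step 2: Substitute v = 33/50 and n = 2
Step 3: b = 33/50 * 1/2
Step 4: b = 33/100

33/100


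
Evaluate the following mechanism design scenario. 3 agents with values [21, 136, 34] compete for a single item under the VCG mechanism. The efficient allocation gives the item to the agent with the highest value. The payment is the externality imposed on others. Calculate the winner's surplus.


Step 1: The winner is the agent with the highest value: agent 1 with value 136
Step 2: Values of other agents: [21, 34]
Step 3: VCG payment = max of others' values = 34
Step 4: Surplus = 136 - 34 = 102

102


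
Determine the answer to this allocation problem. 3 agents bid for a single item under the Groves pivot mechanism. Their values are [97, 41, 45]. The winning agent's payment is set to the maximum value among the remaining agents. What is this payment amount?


Step 1: The efficient winner is agent 0 with value 97
Step 2: Other agents' values: [41, 45]
Step 3: Pivot payment = max(others) = 45
Step 4: The winner pays 45

45


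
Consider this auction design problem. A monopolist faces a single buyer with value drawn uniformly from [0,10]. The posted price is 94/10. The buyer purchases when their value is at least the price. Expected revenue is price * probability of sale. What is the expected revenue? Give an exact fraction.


Step 1: Posted price r = 47/5, value support [0,10]
Step 2: P(v >= r) = (10 - 47/5)/10 = 3/50
Step 3: Expected revenue = r * P(v >= r) = 47/5 * 3/50
Step 4: Revenue = 141/250

141/250


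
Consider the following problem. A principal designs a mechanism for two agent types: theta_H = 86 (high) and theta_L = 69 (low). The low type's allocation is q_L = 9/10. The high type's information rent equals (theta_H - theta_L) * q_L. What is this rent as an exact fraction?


Step 1: theta_H - theta_L = 86 - 69 = 17
Step 2: Information rent = (theta_H - theta_L) * q_L
Step 3: = 17 * 9/10
Step 4: = 153/10

153/10


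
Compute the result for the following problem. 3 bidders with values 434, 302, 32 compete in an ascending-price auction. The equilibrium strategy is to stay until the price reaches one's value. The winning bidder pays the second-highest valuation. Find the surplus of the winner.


Step 1: Identify the highest value: 434
Step 2: Identify the second-highest value: 302
Step 3: The final price = second-highest value = 302
Step 4: Surplus = 434 - 302 = 132

132


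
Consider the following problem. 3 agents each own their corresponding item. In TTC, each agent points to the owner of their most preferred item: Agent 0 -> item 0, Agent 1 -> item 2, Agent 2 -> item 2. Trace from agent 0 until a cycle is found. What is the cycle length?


Step 1: Trace the pointer graph from agent 0: 0 -> 0
Step 2: A cycle is detected when we revisit agent 0
Step 3: The cycle is: 0 -> 0
Step 4: Cycle length = 1

1


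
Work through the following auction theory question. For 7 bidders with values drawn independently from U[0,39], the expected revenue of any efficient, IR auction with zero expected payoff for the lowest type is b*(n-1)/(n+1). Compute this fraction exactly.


Step 1: By Revenue Equivalence, expected revenue = b*(n-1)/(n+1)
Step 2: Substituting n = 7, b = 39
Step 3: Revenue = 39*(7-1)/(7+1) = 39*6/8
Step 4: Revenue = 234/8 = 117/4

117/4


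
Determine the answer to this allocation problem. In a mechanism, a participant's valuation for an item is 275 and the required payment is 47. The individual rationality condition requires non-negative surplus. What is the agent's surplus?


Step 1: Surplus = value - payment = 275 - 47 = 228
Step 2: IR is satisfied (surplus >= 0)

228


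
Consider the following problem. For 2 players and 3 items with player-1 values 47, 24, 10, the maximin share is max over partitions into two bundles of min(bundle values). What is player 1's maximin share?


Step 1: Item values = 47, 24, 10
Step 2: Enumerate all 2-bundle partitions and take the smaller bundle:
  Partition 1: {47} vs {24,10} -> bundles 47, 34; min = 34
  Partition 2: {24} vs {47,10} -> bundles 24, 57; min = 24
  Partition 3: {10} vs {47,24} -> bundles 10, 71; min = 10
Step 3: MMS = max(34, 24, 10) = 34

34


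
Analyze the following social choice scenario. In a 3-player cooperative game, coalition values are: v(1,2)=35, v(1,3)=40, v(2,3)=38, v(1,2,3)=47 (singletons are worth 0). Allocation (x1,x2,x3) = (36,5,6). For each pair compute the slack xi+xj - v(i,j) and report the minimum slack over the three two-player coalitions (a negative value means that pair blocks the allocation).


Step 1: Slack for coalition (1,2): x1+x2 - v12 = 41 - 35 = 6
Step 2: Slack for coalition (1,3): x1+x3 - v13 = 42 - 40 = 2
Step 3: Slack for coalition (2,3): x2+x3 - v23 = 11 - 38 = -27
Step 4: Minimum slack = min(6, 2, -27) = -27, attained by (2,3); coalition (2,3) can block (slack < 0), so the allocation is not in the core

-27


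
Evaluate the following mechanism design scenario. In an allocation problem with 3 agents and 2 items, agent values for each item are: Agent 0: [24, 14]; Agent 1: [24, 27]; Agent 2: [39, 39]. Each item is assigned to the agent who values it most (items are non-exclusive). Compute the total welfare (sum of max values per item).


Step 1: For each item, find the maximum value among all agents.
Step 2: Item 0 -> Agent 2 (value 39)
Step 3: Item 1 -> Agent 2 (value 39)
Step 4: Total welfare = 39 + 39 = 78

78


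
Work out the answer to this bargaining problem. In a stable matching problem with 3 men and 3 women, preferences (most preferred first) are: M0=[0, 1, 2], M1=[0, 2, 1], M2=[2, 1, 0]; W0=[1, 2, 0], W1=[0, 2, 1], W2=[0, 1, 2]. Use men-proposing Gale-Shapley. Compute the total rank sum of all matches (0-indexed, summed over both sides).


Step 1: Run Gale-Shapley (men propose, women hold best offer):
  M0 proposes to W0; she accepts
  M1 proposes to W0; she switches from M0
  M2 proposes to W2; she accepts
  M0 proposes to W1; she accepts
Step 2: Final matching: W0-M1, W1-M0, W2-M2
Step 3: 0-indexed ranks (man's rank of his match, then woman's): 0 + 0 + 1 + 0 + 0 + 2
Step 4: Total rank sum = 3

3


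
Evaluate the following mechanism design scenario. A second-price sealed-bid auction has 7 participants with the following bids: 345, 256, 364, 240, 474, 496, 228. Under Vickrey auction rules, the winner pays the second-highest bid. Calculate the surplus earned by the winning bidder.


Step 1: Sort bids in descending order: 496, 474, 364, 345, 256, 240, 228
Step 2: The winning bid is the highest: 496
Step 3: The payment equals the second-highest bid: 474
Step 4: Surplus = winner's bid - payment = 496 - 474 = 22

22


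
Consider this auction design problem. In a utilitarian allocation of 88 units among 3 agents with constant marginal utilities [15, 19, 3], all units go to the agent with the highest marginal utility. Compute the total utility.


Step 1: The marginal utilities are [15, 19, 3]
Step 2: The highest marginal utility is 19
Step 3: All 88 units go to that agent
Step 4: Total utility = 19 * 88 = 1672

1672


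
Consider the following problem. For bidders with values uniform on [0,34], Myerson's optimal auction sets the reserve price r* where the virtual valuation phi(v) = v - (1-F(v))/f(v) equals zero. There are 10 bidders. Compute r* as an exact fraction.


Step 1: For U[0,34], F(v) = v/34 and f(v) = 1/34
Step 2: phi(v) = v - (1 - v/34)/(1/34) = v - (34 - v) = 2v - 34
Step 3: Set phi(r*) = 0: 2r* - 34 = 0
Step 4: r* = 34/2 = 17 (the number of bidders n = 10 does not enter)

17


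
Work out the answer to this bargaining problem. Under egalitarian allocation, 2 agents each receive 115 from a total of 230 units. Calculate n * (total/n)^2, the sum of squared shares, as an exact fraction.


Step 1: Each agent's share = 230/2 = 115
Step 2: Square of each share = (115)^2 = 13225
Step 3: Sum of squares = 2 * 13225 = 26450

26450


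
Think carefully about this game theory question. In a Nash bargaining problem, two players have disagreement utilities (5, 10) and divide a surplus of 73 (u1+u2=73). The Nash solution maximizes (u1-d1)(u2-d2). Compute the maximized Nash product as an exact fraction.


Step 1: The Nash solution splits surplus symmetrically above the disagreement point
Step 2: u1 = (total + d1 - d2)/2 = (73 + 5 - 10)/2 = 34
Step 3: u2 = (total - d1 + d2)/2 = (73 - 5 + 10)/2 = 39
Step 4: Nash product = (34 - 5) * (39 - 10)
Step 5: = 29 * 29 = 841

841


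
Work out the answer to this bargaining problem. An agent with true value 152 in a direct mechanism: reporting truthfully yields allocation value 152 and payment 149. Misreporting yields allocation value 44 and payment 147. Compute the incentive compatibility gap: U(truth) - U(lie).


Step 1: U(truth) = value - payment = 152 - 149 = 3
Step 2: U(lie) = allocation - payment = 44 - 147 = -103
Step 3: IC gap = 3 - (-103) = 106

106


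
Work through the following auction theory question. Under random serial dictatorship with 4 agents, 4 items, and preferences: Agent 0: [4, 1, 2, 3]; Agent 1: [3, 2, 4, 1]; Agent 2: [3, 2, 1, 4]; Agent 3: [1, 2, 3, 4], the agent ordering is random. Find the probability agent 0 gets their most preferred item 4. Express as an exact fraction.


Step 1: Agent 0 wants item 4
Step 2: There are 24 possible orderings of agents
Step 3: In 24 orderings, agent 0 gets item 4
Step 4: Probability = 24/24 = 1

1


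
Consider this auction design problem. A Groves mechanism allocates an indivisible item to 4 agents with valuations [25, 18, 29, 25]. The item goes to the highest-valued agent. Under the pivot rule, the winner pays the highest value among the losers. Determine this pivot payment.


Step 1: The efficient winner is agent 2 with value 29
Step 2: Other agents' values: [25, 18, 25]
Step 3: Pivot payment = max(others) = 25
Step 4: The winner pays 25

25


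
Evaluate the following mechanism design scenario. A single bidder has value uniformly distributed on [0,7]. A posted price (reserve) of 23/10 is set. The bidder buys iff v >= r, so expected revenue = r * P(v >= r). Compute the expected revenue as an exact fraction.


Step 1: Posted price r = 23/10, value support [0,7]
Step 2: P(v >= r) = (7 - 23/10)/7 = 47/70
Step 3: Expected revenue = r * P(v >= r) = 23/10 * 47/70
Step 4: Revenue = 1081/700

1081/700


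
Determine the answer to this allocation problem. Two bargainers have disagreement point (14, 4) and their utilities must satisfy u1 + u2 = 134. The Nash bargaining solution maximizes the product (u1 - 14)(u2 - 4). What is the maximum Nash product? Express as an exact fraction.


Step 1: The Nash solution splits surplus symmetrically above the disagreement point
Step 2: u1 = (total + d1 - d2)/2 = (134 + 14 - 4)/2 = 72
Step 3: u2 = (total - d1 + d2)/2 = (134 - 14 + 4)/2 = 62
Step 4: Nash product = (72 - 14) * (62 - 4)
Step 5: = 58 * 58 = 3364

3364


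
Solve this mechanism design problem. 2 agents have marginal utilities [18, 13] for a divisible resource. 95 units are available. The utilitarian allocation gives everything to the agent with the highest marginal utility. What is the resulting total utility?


Step 1: The marginal utilities are [18, 13]
Step 2: The highest marginal utility is 18
Step 3: All 95 units go to that agent
Step 4: Total utility = 18 * 95 = 1710

1710


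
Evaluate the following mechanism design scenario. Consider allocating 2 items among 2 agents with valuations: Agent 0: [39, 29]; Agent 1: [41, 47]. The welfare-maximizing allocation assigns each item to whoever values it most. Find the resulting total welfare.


Step 1: For each item, find the maximum value among all agents.
Step 2: Item 0 -> Agent 1 (value 41)
Step 3: Item 1 -> Agent 1 (value 47)
Step 4: Total welfare = 41 + 47 = 88

88


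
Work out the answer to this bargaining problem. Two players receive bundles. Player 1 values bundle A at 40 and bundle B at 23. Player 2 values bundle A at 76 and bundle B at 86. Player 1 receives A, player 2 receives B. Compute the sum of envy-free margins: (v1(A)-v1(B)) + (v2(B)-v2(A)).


Step 1: Player 1's margin = v1(A) - v1(B) = 40 - 23 = 17
Step 2: Player 2's margin = v2(B) - v2(A) = 86 - 76 = 10
Step 3: Total margin = 17 + 10 = 27

27


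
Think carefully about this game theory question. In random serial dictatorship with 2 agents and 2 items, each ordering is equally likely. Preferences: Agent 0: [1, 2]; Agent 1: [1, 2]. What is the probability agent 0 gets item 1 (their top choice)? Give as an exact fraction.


Step 1: Agent 0 wants item 1
Step 2: There are 2 possible orderings of agents
Step 3: In 1 orderings, agent 0 gets item 1
Step 4: Probability = 1/2

1/2


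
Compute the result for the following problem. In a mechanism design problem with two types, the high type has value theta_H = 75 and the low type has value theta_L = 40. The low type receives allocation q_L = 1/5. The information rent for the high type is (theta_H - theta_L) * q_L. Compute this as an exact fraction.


Step 1: theta_H - theta_L = 75 - 40 = 35
Step 2: Information rent = (theta_H - theta_L) * q_L
Step 3: = 35 * 1/5
Step 4: = 7

7


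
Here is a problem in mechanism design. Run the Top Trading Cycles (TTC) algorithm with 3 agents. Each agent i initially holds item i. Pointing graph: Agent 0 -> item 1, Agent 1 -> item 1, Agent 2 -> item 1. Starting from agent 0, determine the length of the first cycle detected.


Step 1: Trace the pointer graph from agent 0: 0 -> 1 -> 1
Step 2: A cycle is detected when we revisit agent 1
Step 3: The cycle is: 1 -> 1
Step 4: Cycle length = 1

1


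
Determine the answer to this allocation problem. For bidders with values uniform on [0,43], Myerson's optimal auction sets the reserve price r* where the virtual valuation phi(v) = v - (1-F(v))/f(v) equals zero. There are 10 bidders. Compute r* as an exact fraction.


Step 1: For U[0,43], F(v) = v/43 and f(v) = 1/43
Step 2: phi(v) = v - (1 - v/43)/(1/43) = v - (43 - v) = 2v - 43
Step 3: Set phi(r*) = 0: 2r* - 43 = 0
Step 4: r* = 43/2 (the number of bidders n = 10 does not enter)

43/2


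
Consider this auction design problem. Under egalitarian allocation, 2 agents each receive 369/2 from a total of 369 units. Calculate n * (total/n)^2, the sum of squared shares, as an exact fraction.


Step 1: Each agent's share = 369/2
Step 2: Square of each share = (369/2)^2 = 136161/4
Step 3: Sum of squares = 2 * 136161/4 = 136161/2

136161/2


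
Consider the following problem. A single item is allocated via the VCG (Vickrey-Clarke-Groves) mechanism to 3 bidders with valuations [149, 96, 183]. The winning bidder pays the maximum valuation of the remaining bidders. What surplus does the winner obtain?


Step 1: The winner is the agent with the highest value: agent 2 with value 183
Step 2: Values of other agents: [149, 96]
Step 3: VCG payment = max of others' values = 149
Step 4: Surplus = 183 - 149 = 34

34


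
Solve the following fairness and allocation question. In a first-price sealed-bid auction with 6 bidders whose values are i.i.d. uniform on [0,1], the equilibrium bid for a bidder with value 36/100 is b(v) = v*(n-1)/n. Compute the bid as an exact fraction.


Step 1: The symmetric BNE bidding function is b(v) = v * (n-1) / n
Step 2: Substitute v = 9/25 and n = 6
Step 3: b = 9/25 * 5/6
Step 4: b = 3/10

3/10


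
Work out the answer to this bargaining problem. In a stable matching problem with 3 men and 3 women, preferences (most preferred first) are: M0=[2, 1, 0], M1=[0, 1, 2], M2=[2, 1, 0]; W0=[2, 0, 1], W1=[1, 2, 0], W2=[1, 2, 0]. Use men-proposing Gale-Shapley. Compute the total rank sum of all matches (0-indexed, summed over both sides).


Step 1: Run Gale-Shapley (men propose, women hold best offer):
  M0 proposes to W2; she accepts
  M1 proposes to W0; she accepts
  M2 proposes to W2; she switches from M0
  M0 proposes to W1; she accepts
Step 2: Final matching: W0-M1, W1-M0, W2-M2
Step 3: 0-indexed ranks (man's rank of his match, then woman's): 0 + 2 + 1 + 2 + 0 + 1
Step 4: Total rank sum = 6

6


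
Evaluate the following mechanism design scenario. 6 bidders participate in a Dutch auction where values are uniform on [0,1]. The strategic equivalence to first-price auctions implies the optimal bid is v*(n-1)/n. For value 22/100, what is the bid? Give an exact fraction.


Step 1: Dutch auctions are strategically equivalent to first-price auctions
Step 2: The equilibrium bid is b(v) = v*(n-1)/n
Step 3: b = 11/50 * 5/6
Step 4: b = 11/60

11/60
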